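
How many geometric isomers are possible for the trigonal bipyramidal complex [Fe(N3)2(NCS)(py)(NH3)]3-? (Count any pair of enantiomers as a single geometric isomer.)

7

Exhaustive case analysis gives 7 geometric isomers.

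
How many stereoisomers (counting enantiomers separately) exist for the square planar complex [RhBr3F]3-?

A square has two trans pairs of vertices; adjacent vertices are cis.
Only one geometric arrangement is possible.

1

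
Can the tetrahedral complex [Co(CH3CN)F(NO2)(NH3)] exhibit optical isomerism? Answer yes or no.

All four vertices of a tetrahedron are equivalent and mutually adjacent, so cis/trans isomerism cannot arise.
Only one geometric arrangement is possible; it has no improper symmetry element, so it exists as a pair of enantiomers (2 stereoisomers).

yes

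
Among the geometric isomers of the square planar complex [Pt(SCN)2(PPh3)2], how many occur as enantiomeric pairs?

0

A square has two trans pairs of vertices; adjacent vertices are cis.
Systematic placement gives 2 geometric isomers: SCN cis; SCN trans.
Each arrangement has an internal mirror plane or centre of symmetry, so none is chiral.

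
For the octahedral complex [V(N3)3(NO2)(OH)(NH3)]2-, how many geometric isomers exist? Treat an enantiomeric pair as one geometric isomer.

An octahedron has six vertices in three trans pairs; every non-trans pair is cis.
There are 4 geometric isomers: N3 mer (3 arrangements); N3 fac (chiral).

4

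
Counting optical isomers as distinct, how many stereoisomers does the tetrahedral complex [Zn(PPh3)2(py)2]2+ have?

1

All four vertices of a tetrahedron are equivalent and mutually adjacent, so cis/trans isomerism cannot arise.
Only one geometric arrangement is possible.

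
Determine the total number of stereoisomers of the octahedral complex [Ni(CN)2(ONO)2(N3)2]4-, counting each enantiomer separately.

6

The distinct arrangements are (5 in all): CN trans, ONO trans, N3 trans; CN trans, ONO cis, N3 cis; CN cis, ONO trans, N3 cis; CN cis, ONO cis, N3 cis (chiral); CN cis, ONO cis, N3 trans.
One of these lacks any improper symmetry element and so occurs as an enantiomeric pair, giving 5 + 1 = 6 stereoisomers in total.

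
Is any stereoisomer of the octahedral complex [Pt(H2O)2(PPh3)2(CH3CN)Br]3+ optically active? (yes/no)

yes

An octahedron has six vertices in three trans pairs; every non-trans pair is cis.
Systematic placement gives 6 geometric isomers: H2O trans, PPh3 trans; H2O cis, PPh3 cis (3 arrangements, 2 chiral); H2O cis, PPh3 trans; H2O trans, PPh3 cis.
Of these, 2 lack any improper symmetry element and so occur as enantiomeric pairs, giving 6 + 2 = 8 stereoisomers in total.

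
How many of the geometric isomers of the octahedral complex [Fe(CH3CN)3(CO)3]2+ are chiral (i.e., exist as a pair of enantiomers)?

0

Working through the distinct placements yields 2 geometric isomers: CH3CN mer; CH3CN fac.
Each arrangement has an internal mirror plane or centre of symmetry, so none is chiral.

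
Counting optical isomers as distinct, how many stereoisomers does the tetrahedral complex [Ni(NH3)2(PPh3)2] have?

Only one geometric arrangement is possible.

1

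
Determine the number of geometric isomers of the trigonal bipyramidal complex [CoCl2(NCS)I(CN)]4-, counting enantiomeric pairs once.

Systematic enumeration (placing each ligand type in turn and discarding arrangements equivalent by rotation or reflection) gives 7 geometric isomers.

7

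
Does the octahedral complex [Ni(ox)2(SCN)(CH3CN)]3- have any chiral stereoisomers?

The six octahedral sites form three mutually perpendicular trans pairs.
Each ox is bidentate and must span two cis positions.
There are 2 geometric isomers: SCN and CH3CN mutually trans; SCN and CH3CN mutually cis (chiral).
One of these lacks any improper symmetry element and so occurs as an enantiomeric pair, giving 2 + 1 = 3 stereoisomers in total.

yes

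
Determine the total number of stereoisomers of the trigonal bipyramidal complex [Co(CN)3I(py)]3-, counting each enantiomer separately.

4

A trigonal bipyramid has two axial and three equatorial sites, which are chemically inequivalent.
There are 4 geometric isomers: I equatorial, py equatorial; I axial, py equatorial; I equatorial, py axial; I axial, py axial.
Each arrangement has an internal mirror plane or centre of symmetry, so none is chiral.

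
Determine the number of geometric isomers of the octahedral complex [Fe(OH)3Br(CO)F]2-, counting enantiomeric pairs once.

4

An octahedron has six vertices in three trans pairs; every non-trans pair is cis.
The distinct arrangements are (4 in all): OH mer (3 arrangements); OH fac (chiral).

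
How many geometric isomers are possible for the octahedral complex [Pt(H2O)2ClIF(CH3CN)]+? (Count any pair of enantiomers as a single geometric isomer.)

In an octahedral complex each vertex has one trans partner and four cis neighbours.
Systematic enumeration (placing each ligand type in turn and discarding arrangements equivalent by rotation or reflection) gives 9 geometric isomers.

9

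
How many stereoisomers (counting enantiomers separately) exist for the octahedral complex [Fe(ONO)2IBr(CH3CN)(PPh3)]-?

An octahedron has six vertices in three trans pairs; every non-trans pair is cis.
Systematic enumeration (placing each ligand type in turn and discarding arrangements equivalent by rotation or reflection) gives 9 geometric isomers.
Of these, 6 lack any improper symmetry element and so occur as enantiomeric pairs, giving 9 + 6 = 15 stereoisomers in total.

15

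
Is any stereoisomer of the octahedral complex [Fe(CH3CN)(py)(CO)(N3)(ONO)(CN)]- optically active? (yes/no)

yes

In an octahedral complex each vertex has one trans partner and four cis neighbours.
Exhaustive case analysis gives 15 geometric isomers.
Of these, 15 lack any improper symmetry element and so occur as enantiomeric pairs, giving 15 + 15 = 30 stereoisomers in total.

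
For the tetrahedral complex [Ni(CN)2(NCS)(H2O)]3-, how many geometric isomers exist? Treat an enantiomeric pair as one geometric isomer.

In a tetrahedral complex all four positions are equivalent and every pair of ligands is adjacent — there is no cis/trans distinction.
Only one geometric arrangement is possible.

1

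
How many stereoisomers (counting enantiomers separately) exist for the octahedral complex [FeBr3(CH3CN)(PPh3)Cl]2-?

In an octahedral complex each vertex has one trans partner and four cis neighbours.
The distinct arrangements are (4 in all): Br mer (3 arrangements); Br fac (chiral).
One of these lacks any improper symmetry element and so occurs as an enantiomeric pair, giving 4 + 1 = 5 stereoisomers in total.

5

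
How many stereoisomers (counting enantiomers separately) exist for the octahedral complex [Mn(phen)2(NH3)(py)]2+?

The six octahedral sites form three mutually perpendicular trans pairs.
Each phen is bidentate and must span two cis positions.
Systematic placement gives 2 geometric isomers: NH3 and py mutually cis (chiral); NH3 and py mutually trans.
One of these lacks any improper symmetry element and so occurs as an enantiomeric pair, giving 2 + 1 = 3 stereoisomers in total.

3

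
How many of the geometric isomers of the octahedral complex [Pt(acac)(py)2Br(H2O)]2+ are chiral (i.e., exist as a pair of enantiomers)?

In an octahedral complex each vertex has one trans partner and four cis neighbours.
Each acac is bidentate and must span two cis positions.
Systematic placement gives 4 geometric isomers: py cis (3 arrangements, 2 chiral); py trans.
Of these, 2 lack any improper symmetry element and so occur as enantiomeric pairs, giving 4 + 2 = 6 stereoisomers in total.

2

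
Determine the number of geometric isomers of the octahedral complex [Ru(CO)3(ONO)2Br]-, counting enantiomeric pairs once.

3

An octahedron has six vertices in three trans pairs; every non-trans pair is cis.
Working through the distinct placements yields 3 geometric isomers: CO mer, ONO trans; CO fac, ONO cis; CO mer, ONO cis.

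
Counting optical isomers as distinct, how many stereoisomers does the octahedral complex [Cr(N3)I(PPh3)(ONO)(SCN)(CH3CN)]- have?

30

An octahedron has six vertices in three trans pairs; every non-trans pair is cis.
Systematic enumeration (placing each ligand type in turn and discarding arrangements equivalent by rotation or reflection) gives 15 geometric isomers.
Of these, 15 lack any improper symmetry element and so occur as enantiomeric pairs, giving 15 + 15 = 30 stereoisomers in total.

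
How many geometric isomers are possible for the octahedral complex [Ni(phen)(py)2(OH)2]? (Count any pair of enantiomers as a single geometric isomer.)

An octahedron has six vertices in three trans pairs; every non-trans pair is cis.
Each phen is bidentate and must span two cis positions.
There are 3 geometric isomers: py cis, OH trans; py trans, OH cis; py cis, OH cis (chiral).

3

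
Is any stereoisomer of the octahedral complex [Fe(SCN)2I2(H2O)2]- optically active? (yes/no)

yes

The distinct arrangements are (5 in all): SCN trans, I trans, H2O trans; SCN cis, I cis, H2O trans; SCN trans, I cis, H2O cis; SCN cis, I cis, H2O cis (chiral); SCN cis, I trans, H2O cis.
One of these lacks any improper symmetry element and so occurs as an enantiomeric pair, giving 5 + 1 = 6 stereoisomers in total.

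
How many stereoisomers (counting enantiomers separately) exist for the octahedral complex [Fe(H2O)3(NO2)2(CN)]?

Working through the distinct placements yields 3 geometric isomers: H2O mer, NO2 trans; H2O fac, NO2 cis; H2O mer, NO2 cis.
Each arrangement has an internal mirror plane or centre of symmetry, so none is chiral.

3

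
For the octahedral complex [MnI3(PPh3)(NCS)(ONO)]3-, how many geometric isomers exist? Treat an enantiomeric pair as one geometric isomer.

4

An octahedron has six vertices in three trans pairs; every non-trans pair is cis.
Systematic placement gives 4 geometric isomers: I mer (3 arrangements); I fac (chiral).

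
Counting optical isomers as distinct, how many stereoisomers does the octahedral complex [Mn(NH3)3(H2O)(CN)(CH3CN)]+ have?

Working through the distinct placements yields 4 geometric isomers: NH3 mer (3 arrangements); NH3 fac (chiral).
One of these lacks any improper symmetry element and so occurs as an enantiomeric pair, giving 4 + 1 = 5 stereoisomers in total.

5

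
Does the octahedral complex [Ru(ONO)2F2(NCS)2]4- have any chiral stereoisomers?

Systematic placement gives 5 geometric isomers: ONO trans, F trans, NCS trans; ONO cis, F trans, NCS cis; ONO trans, F cis, NCS cis; ONO cis, F cis, NCS cis (chiral); ONO cis, F cis, NCS trans.
One of these lacks any improper symmetry element and so occurs as an enantiomeric pair, giving 5 + 1 = 6 stereoisomers in total.

yes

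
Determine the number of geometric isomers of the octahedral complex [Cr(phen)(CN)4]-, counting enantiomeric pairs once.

In an octahedral complex each vertex has one trans partner and four cis neighbours.
Each phen is bidentate and must span two cis positions.
Only one geometric arrangement is possible.

1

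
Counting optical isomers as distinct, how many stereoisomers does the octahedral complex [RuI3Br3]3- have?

In an octahedral complex each vertex has one trans partner and four cis neighbours.
Systematic placement gives 2 geometric isomers: I mer; I fac.
Each arrangement has an internal mirror plane or centre of symmetry, so none is chiral.

2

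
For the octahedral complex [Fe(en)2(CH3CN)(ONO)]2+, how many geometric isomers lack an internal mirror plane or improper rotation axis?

1

The six octahedral sites form three mutually perpendicular trans pairs.
Each en is bidentate and must span two cis positions.
The distinct arrangements are (2 in all): CH3CN and ONO mutually trans; CH3CN and ONO mutually cis (chiral).
One of these lacks any improper symmetry element and so occurs as an enantiomeric pair, giving 2 + 1 = 3 stereoisomers in total.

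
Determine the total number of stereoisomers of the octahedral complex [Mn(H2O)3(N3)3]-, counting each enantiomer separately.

2

The six octahedral sites form three mutually perpendicular trans pairs.
There are 2 geometric isomers: H2O mer; H2O fac.
Each arrangement has an internal mirror plane or centre of symmetry, so none is chiral.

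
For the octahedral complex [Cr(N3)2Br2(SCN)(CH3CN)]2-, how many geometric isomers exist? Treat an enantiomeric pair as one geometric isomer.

6

In an octahedral complex each vertex has one trans partner and four cis neighbours.
Systematic placement gives 6 geometric isomers: N3 cis, Br trans; N3 trans, Br trans; N3 cis, Br cis (3 arrangements, 2 chiral); N3 trans, Br cis.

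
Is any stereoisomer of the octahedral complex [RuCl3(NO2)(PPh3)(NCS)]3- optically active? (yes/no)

yes

The six octahedral sites form three mutually perpendicular trans pairs.
Systematic placement gives 4 geometric isomers: Cl mer (3 arrangements); Cl fac (chiral).
One of these lacks any improper symmetry element and so occurs as an enantiomeric pair, giving 4 + 1 = 5 stereoisomers in total.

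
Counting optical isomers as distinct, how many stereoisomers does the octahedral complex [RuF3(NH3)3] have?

2

Systematic placement gives 2 geometric isomers: F mer; F fac.
Each arrangement has an internal mirror plane or centre of symmetry, so none is chiral.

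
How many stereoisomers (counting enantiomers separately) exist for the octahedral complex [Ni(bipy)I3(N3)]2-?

2

Each bipy is bidentate and must span two cis positions.
There are 2 geometric isomers: I mer; I fac.
Each arrangement has an internal mirror plane or centre of symmetry, so none is chiral.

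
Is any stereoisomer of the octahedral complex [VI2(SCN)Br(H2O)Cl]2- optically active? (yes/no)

yes

In an octahedral complex each vertex has one trans partner and four cis neighbours.
Placing the ligands in turn and identifying arrangements related by rotation or reflection leaves 9 distinct geometric isomers.
Of these, 6 lack any improper symmetry element and so occur as enantiomeric pairs, giving 9 + 6 = 15 stereoisomers in total.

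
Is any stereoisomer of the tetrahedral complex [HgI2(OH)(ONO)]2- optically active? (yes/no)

Only one geometric arrangement is possible.

no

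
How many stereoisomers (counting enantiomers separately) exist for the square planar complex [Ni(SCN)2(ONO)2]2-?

The distinct arrangements are (2 in all): SCN cis; SCN trans.
Each arrangement has an internal mirror plane or centre of symmetry, so none is chiral.

2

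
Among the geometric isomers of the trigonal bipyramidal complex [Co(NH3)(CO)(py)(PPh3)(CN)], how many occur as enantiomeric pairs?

A trigonal bipyramid has two axial and three equatorial sites, which are chemically inequivalent.
Placing the ligands in turn and identifying arrangements related by rotation or reflection leaves 10 distinct geometric isomers.
Of these, 10 lack any improper symmetry element and so occur as enantiomeric pairs, giving 10 + 10 = 20 stereoisomers in total.

10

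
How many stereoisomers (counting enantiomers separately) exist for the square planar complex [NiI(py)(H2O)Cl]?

In a square planar complex each vertex has one trans partner and two cis neighbours.
Working through the distinct placements yields 3 geometric isomers: (Cl/I trans, H2O/py trans); (Cl/py trans, H2O/I trans); (Cl/H2O trans, I/py trans).
Each arrangement has an internal mirror plane or centre of symmetry, so none is chiral.

3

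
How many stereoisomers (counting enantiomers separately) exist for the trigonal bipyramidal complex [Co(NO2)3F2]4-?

3

A trigonal bipyramid has two axial and three equatorial sites, which are chemically inequivalent.
Working through the distinct placements yields 3 geometric isomers: F both axial; F one axial, one equatorial; F both equatorial.
Each arrangement has an internal mirror plane or centre of symmetry, so none is chiral.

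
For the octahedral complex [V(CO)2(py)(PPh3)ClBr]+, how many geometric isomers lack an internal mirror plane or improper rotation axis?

Systematic enumeration (placing each ligand type in turn and discarding arrangements equivalent by rotation or reflection) gives 9 geometric isomers.
Of these, 6 lack any improper symmetry element and so occur as enantiomeric pairs, giving 9 + 6 = 15 stereoisomers in total.

6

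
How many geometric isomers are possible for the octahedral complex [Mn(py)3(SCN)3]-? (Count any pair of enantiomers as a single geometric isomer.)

An octahedron has six vertices in three trans pairs; every non-trans pair is cis.
Working through the distinct placements yields 2 geometric isomers: py mer; py fac.

2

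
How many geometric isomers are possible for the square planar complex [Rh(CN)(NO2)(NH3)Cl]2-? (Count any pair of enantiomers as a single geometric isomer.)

Systematic placement gives 3 geometric isomers: (CN/NH3 trans, Cl/NO2 trans); (CN/NO2 trans, Cl/NH3 trans); (CN/Cl trans, NH3/NO2 trans).

3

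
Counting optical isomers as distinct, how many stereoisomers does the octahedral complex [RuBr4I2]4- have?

An octahedron has six vertices in three trans pairs; every non-trans pair is cis.
The distinct arrangements are (2 in all): I trans; I cis.
Each arrangement has an internal mirror plane or centre of symmetry, so none is chiral.

2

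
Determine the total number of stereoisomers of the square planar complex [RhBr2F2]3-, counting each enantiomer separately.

Working through the distinct placements yields 2 geometric isomers: Br cis; Br trans.
Each arrangement has an internal mirror plane or centre of symmetry, so none is chiral.

2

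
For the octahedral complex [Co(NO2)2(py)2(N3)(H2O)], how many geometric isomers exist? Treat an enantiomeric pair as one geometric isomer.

6

In an octahedral complex each vertex has one trans partner and four cis neighbours.
Working through the distinct placements yields 6 geometric isomers: NO2 trans, py trans; NO2 cis, py cis (3 arrangements, 2 chiral); NO2 cis, py trans; NO2 trans, py cis.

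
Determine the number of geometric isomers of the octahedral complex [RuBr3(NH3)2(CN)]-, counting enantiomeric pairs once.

An octahedron has six vertices in three trans pairs; every non-trans pair is cis.
Working through the distinct placements yields 3 geometric isomers: Br mer, NH3 trans; Br mer, NH3 cis; Br fac, NH3 cis.

3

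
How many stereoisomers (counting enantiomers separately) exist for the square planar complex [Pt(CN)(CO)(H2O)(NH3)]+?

3

A square has two trans pairs of vertices; adjacent vertices are cis.
There are 3 geometric isomers: (CN/H2O trans, CO/NH3 trans); (CN/NH3 trans, CO/H2O trans); (CN/CO trans, H2O/NH3 trans).
Each arrangement has an internal mirror plane or centre of symmetry, so none is chiral.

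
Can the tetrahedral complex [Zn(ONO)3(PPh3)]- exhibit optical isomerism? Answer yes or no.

no

Only one geometric arrangement is possible.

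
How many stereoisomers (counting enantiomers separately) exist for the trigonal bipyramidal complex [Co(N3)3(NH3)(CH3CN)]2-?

Working through the distinct placements yields 4 geometric isomers: NH3 equatorial, CH3CN axial; NH3 axial, CH3CN axial; NH3 equatorial, CH3CN equatorial; NH3 axial, CH3CN equatorial.
Each arrangement has an internal mirror plane or centre of symmetry, so none is chiral.

4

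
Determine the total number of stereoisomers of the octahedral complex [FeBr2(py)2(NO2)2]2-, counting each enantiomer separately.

An octahedron has six vertices in three trans pairs; every non-trans pair is cis.
Systematic placement gives 5 geometric isomers: Br trans, py trans, NO2 trans; Br trans, py cis, NO2 cis; Br cis, py trans, NO2 cis; Br cis, py cis, NO2 cis (chiral); Br cis, py cis, NO2 trans.
One of these lacks any improper symmetry element and so occurs as an enantiomeric pair, giving 5 + 1 = 6 stereoisomers in total.

6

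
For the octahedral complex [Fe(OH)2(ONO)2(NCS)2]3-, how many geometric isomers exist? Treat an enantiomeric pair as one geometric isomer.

In an octahedral complex each vertex has one trans partner and four cis neighbours.
Systematic placement gives 5 geometric isomers: OH trans, ONO trans, NCS trans; OH cis, ONO cis, NCS trans; OH cis, ONO trans, NCS cis; OH cis, ONO cis, NCS cis (chiral); OH trans, ONO cis, NCS cis.

5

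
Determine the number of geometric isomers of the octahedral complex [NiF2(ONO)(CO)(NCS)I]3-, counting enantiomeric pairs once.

An octahedron has six vertices in three trans pairs; every non-trans pair is cis.
Placing the ligands in turn and identifying arrangements related by rotation or reflection leaves 9 distinct geometric isomers.

9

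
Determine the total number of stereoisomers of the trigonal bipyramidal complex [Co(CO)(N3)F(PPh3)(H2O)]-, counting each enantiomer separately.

20

A trigonal bipyramid has two axial and three equatorial sites, which are chemically inequivalent.
Systematic enumeration (placing each ligand type in turn and discarding arrangements equivalent by rotation or reflection) gives 10 geometric isomers.
Of these, 10 lack any improper symmetry element and so occur as enantiomeric pairs, giving 10 + 10 = 20 stereoisomers in total.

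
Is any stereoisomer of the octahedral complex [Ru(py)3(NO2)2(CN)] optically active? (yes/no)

In an octahedral complex each vertex has one trans partner and four cis neighbours.
The distinct arrangements are (3 in all): py mer, NO2 cis; py mer, NO2 trans; py fac, NO2 cis.
Each arrangement has an internal mirror plane or centre of symmetry, so none is chiral.

no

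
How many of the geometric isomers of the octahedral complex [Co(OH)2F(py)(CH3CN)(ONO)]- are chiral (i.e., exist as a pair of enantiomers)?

6

Exhaustive case analysis gives 9 geometric isomers.
Of these, 6 lack any improper symmetry element and so occur as enantiomeric pairs, giving 9 + 6 = 15 stereoisomers in total.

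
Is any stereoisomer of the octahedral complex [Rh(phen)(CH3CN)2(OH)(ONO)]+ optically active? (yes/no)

Each phen is bidentate and must span two cis positions.
The distinct arrangements are (4 in all): CH3CN trans; CH3CN cis (3 arrangements, 2 chiral).
Of these, 2 lack any improper symmetry element and so occur as enantiomeric pairs, giving 4 + 2 = 6 stereoisomers in total.

yes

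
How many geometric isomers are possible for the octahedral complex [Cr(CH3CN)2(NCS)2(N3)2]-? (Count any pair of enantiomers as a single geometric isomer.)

The six octahedral sites form three mutually perpendicular trans pairs.
Systematic placement gives 5 geometric isomers: CH3CN trans, NCS trans, N3 trans; CH3CN trans, NCS cis, N3 cis; CH3CN cis, NCS trans, N3 cis; CH3CN cis, NCS cis, N3 cis (chiral); CH3CN cis, NCS cis, N3 trans.

5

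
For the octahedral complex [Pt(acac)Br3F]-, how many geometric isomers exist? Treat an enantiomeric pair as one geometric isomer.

The six octahedral sites form three mutually perpendicular trans pairs.
Each acac is bidentate and must span two cis positions.
There are 2 geometric isomers: Br mer; Br fac.

2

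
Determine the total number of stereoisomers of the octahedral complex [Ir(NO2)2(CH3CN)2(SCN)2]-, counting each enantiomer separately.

The six octahedral sites form three mutually perpendicular trans pairs.
There are 5 geometric isomers: NO2 trans, CH3CN trans, SCN trans; NO2 cis, CH3CN trans, SCN cis; NO2 cis, CH3CN cis, SCN trans; NO2 cis, CH3CN cis, SCN cis (chiral); NO2 trans, CH3CN cis, SCN cis.
One of these lacks any improper symmetry element and so occurs as an enantiomeric pair, giving 5 + 1 = 6 stereoisomers in total.

6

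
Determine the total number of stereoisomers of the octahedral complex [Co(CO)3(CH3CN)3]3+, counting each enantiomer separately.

An octahedron has six vertices in three trans pairs; every non-trans pair is cis.
Systematic placement gives 2 geometric isomers: CO mer; CO fac.
Each arrangement has an internal mirror plane or centre of symmetry, so none is chiral.

2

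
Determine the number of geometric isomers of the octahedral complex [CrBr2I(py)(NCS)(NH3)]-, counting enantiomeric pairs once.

9

An octahedron has six vertices in three trans pairs; every non-trans pair is cis.
Exhaustive case analysis gives 9 geometric isomers.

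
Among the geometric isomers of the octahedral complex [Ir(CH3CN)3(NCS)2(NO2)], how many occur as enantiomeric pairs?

0

An octahedron has six vertices in three trans pairs; every non-trans pair is cis.
The distinct arrangements are (3 in all): CH3CN mer, NCS cis; CH3CN mer, NCS trans; CH3CN fac, NCS cis.
Each arrangement has an internal mirror plane or centre of symmetry, so none is chiral.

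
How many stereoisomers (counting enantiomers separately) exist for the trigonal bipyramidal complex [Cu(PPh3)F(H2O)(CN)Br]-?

20

In a trigonal bipyramid the two axial positions differ from the three equatorial ones.
Systematic enumeration (placing each ligand type in turn and discarding arrangements equivalent by rotation or reflection) gives 10 geometric isomers.
Of these, 10 lack any improper symmetry element and so occur as enantiomeric pairs, giving 10 + 10 = 20 stereoisomers in total.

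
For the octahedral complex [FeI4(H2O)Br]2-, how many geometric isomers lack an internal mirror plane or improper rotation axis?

An octahedron has six vertices in three trans pairs; every non-trans pair is cis.
Working through the distinct placements yields 2 geometric isomers: H2O and Br mutually trans; H2O and Br mutually cis.
Each arrangement has an internal mirror plane or centre of symmetry, so none is chiral.

0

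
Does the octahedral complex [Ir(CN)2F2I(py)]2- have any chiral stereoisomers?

yes

An octahedron has six vertices in three trans pairs; every non-trans pair is cis.
Working through the distinct placements yields 6 geometric isomers: CN trans, F trans; CN trans, F cis; CN cis, F cis (3 arrangements, 2 chiral); CN cis, F trans.
Of these, 2 lack any improper symmetry element and so occur as enantiomeric pairs, giving 6 + 2 = 8 stereoisomers in total.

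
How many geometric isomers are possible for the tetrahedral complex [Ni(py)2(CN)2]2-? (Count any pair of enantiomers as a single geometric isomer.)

All four vertices of a tetrahedron are equivalent and mutually adjacent, so cis/trans isomerism cannot arise.
Only one geometric arrangement is possible.

1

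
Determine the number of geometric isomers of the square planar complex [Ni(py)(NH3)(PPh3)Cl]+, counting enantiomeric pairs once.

3

Working through the distinct placements yields 3 geometric isomers: (Cl/PPh3 trans, NH3/py trans); (Cl/py trans, NH3/PPh3 trans); (Cl/NH3 trans, PPh3/py trans).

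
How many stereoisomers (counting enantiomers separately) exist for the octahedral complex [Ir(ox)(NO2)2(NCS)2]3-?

4

In an octahedral complex each vertex has one trans partner and four cis neighbours.
Each ox is bidentate and must span two cis positions.
There are 3 geometric isomers: NO2 cis, NCS trans; NO2 cis, NCS cis (chiral); NO2 trans, NCS cis.
One of these lacks any improper symmetry element and so occurs as an enantiomeric pair, giving 3 + 1 = 4 stereoisomers in total.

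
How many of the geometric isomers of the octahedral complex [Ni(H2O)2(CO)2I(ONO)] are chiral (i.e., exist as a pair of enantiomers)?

Working through the distinct placements yields 6 geometric isomers: H2O trans, CO trans; H2O cis, CO trans; H2O cis, CO cis (3 arrangements, 2 chiral); H2O trans, CO cis.
Of these, 2 lack any improper symmetry element and so occur as enantiomeric pairs, giving 6 + 2 = 8 stereoisomers in total.

2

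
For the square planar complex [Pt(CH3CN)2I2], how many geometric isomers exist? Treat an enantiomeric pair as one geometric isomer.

2

The distinct arrangements are (2 in all): CH3CN cis; CH3CN trans.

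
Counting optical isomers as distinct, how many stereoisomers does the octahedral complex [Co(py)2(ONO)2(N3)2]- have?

An octahedron has six vertices in three trans pairs; every non-trans pair is cis.
Systematic placement gives 5 geometric isomers: py trans, ONO trans, N3 trans; py cis, ONO cis, N3 trans; py trans, ONO cis, N3 cis; py cis, ONO cis, N3 cis (chiral); py cis, ONO trans, N3 cis.
One of these lacks any improper symmetry element and so occurs as an enantiomeric pair, giving 5 + 1 = 6 stereoisomers in total.

6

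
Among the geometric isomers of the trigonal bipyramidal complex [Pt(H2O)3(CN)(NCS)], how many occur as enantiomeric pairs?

A trigonal bipyramid has two axial and three equatorial sites, which are chemically inequivalent.
Systematic placement gives 4 geometric isomers: CN axial, NCS equatorial; CN axial, NCS axial; CN equatorial, NCS equatorial; CN equatorial, NCS axial.
Each arrangement has an internal mirror plane or centre of symmetry, so none is chiral.

0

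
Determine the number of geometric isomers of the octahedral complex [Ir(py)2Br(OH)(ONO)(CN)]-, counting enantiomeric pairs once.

9

In an octahedral complex each vertex has one trans partner and four cis neighbours.
Placing the ligands in turn and identifying arrangements related by rotation or reflection leaves 9 distinct geometric isomers.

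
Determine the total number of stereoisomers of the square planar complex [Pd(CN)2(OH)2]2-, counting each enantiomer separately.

A square has two trans pairs of vertices; adjacent vertices are cis.
There are 2 geometric isomers: CN cis; CN trans.
Each arrangement has an internal mirror plane or centre of symmetry, so none is chiral.

2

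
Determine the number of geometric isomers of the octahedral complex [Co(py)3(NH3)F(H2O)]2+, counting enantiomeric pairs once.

An octahedron has six vertices in three trans pairs; every non-trans pair is cis.
The distinct arrangements are (4 in all): py mer (3 arrangements); py fac (chiral).

4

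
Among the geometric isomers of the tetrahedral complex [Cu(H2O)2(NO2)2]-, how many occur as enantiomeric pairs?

0

All four vertices of a tetrahedron are equivalent and mutually adjacent, so cis/trans isomerism cannot arise.
Only one geometric arrangement is possible.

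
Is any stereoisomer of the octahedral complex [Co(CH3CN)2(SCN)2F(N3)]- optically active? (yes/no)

An octahedron has six vertices in three trans pairs; every non-trans pair is cis.
Systematic placement gives 6 geometric isomers: CH3CN trans, SCN trans; CH3CN trans, SCN cis; CH3CN cis, SCN trans; CH3CN cis, SCN cis (3 arrangements, 2 chiral).
Of these, 2 lack any improper symmetry element and so occur as enantiomeric pairs, giving 6 + 2 = 8 stereoisomers in total.

yes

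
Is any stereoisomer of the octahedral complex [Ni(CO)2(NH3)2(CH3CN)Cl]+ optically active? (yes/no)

yes

Systematic placement gives 6 geometric isomers: CO cis, NH3 trans; CO cis, NH3 cis (3 arrangements, 2 chiral); CO trans, NH3 trans; CO trans, NH3 cis.
Of these, 2 lack any improper symmetry element and so occur as enantiomeric pairs, giving 6 + 2 = 8 stereoisomers in total.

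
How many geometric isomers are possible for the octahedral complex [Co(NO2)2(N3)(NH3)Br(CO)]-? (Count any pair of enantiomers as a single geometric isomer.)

9

An octahedron has six vertices in three trans pairs; every non-trans pair is cis.
Placing the ligands in turn and identifying arrangements related by rotation or reflection leaves 9 distinct geometric isomers.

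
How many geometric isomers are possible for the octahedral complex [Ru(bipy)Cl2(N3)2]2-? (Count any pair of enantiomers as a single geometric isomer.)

3

An octahedron has six vertices in three trans pairs; every non-trans pair is cis.
Each bipy is bidentate and must span two cis positions.
The distinct arrangements are (3 in all): Cl trans, N3 cis; Cl cis, N3 cis (chiral); Cl cis, N3 trans.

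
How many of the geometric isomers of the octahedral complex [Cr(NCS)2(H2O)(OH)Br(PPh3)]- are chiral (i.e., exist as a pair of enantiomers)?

An octahedron has six vertices in three trans pairs; every non-trans pair is cis.
Exhaustive case analysis gives 9 geometric isomers.
Of these, 6 lack any improper symmetry element and so occur as enantiomeric pairs, giving 9 + 6 = 15 stereoisomers in total.

6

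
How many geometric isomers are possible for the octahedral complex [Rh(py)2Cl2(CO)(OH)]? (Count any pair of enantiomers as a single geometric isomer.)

The six octahedral sites form three mutually perpendicular trans pairs.
There are 6 geometric isomers: py trans, Cl cis; py cis, Cl cis (3 arrangements, 2 chiral); py trans, Cl trans; py cis, Cl trans.

6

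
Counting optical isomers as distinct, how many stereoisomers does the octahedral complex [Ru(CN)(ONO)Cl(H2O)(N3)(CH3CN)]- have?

30

Exhaustive case analysis gives 15 geometric isomers.
Of these, 15 lack any improper symmetry element and so occur as enantiomeric pairs, giving 15 + 15 = 30 stereoisomers in total.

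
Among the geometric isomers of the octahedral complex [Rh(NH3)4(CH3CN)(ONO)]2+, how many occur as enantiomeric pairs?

Working through the distinct placements yields 2 geometric isomers: CH3CN and ONO mutually cis; CH3CN and ONO mutually trans.
Each arrangement has an internal mirror plane or centre of symmetry, so none is chiral.

0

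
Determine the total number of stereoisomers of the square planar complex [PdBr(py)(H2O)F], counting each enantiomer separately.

Working through the distinct placements yields 3 geometric isomers: (Br/H2O trans, F/py trans); (Br/py trans, F/H2O trans); (Br/F trans, H2O/py trans).
Each arrangement has an internal mirror plane or centre of symmetry, so none is chiral.

3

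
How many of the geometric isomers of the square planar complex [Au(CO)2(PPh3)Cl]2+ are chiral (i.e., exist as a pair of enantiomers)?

0

In a square planar complex each vertex has one trans partner and two cis neighbours.
Systematic placement gives 2 geometric isomers: CO cis; CO trans.
Each arrangement has an internal mirror plane or centre of symmetry, so none is chiral.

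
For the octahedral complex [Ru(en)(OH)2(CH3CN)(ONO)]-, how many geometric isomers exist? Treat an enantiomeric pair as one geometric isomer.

An octahedron has six vertices in three trans pairs; every non-trans pair is cis.
Each en is bidentate and must span two cis positions.
Systematic placement gives 4 geometric isomers: OH cis (3 arrangements, 2 chiral); OH trans.

4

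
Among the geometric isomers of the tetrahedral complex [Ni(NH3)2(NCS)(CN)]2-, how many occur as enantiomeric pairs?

Only one geometric arrangement is possible.

0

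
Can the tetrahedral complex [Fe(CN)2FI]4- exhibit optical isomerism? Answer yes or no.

no

Only one geometric arrangement is possible.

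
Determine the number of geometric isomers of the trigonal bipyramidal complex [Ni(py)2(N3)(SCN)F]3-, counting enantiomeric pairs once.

Exhaustive case analysis gives 7 geometric isomers.

7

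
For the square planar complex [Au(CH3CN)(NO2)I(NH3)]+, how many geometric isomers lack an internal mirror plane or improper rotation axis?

0

Systematic placement gives 3 geometric isomers: (CH3CN/NH3 trans, I/NO2 trans); (CH3CN/NO2 trans, I/NH3 trans); (CH3CN/I trans, NH3/NO2 trans).
Each arrangement has an internal mirror plane or centre of symmetry, so none is chiral.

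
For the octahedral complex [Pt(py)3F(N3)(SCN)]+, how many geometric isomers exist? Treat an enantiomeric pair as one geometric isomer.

The six octahedral sites form three mutually perpendicular trans pairs.
There are 4 geometric isomers: py mer (3 arrangements); py fac (chiral).

4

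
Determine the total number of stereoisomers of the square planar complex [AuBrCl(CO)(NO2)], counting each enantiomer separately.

Working through the distinct placements yields 3 geometric isomers: (Br/Cl trans, CO/NO2 trans); (Br/NO2 trans, CO/Cl trans); (Br/CO trans, Cl/NO2 trans).
Each arrangement has an internal mirror plane or centre of symmetry, so none is chiral.

3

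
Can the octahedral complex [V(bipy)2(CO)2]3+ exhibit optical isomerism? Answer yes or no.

yes

The six octahedral sites form three mutually perpendicular trans pairs.
Each bipy is bidentate and must span two cis positions.
Systematic placement gives 2 geometric isomers: CO trans; CO cis (chiral).
One of these lacks any improper symmetry element and so occurs as an enantiomeric pair, giving 2 + 1 = 3 stereoisomers in total.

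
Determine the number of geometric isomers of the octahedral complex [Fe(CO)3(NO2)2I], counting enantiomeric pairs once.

Working through the distinct placements yields 3 geometric isomers: CO mer, NO2 trans; CO mer, NO2 cis; CO fac, NO2 cis.

3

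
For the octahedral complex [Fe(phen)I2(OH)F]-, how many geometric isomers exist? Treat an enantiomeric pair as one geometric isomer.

4

An octahedron has six vertices in three trans pairs; every non-trans pair is cis.
Each phen is bidentate and must span two cis positions.
There are 4 geometric isomers: I cis (3 arrangements, 2 chiral); I trans.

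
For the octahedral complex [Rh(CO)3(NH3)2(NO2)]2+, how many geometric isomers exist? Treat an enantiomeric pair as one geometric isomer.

The six octahedral sites form three mutually perpendicular trans pairs.
Working through the distinct placements yields 3 geometric isomers: CO mer, NH3 cis; CO mer, NH3 trans; CO fac, NH3 cis.

3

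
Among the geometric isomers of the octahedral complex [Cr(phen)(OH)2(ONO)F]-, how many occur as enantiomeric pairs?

Each phen is bidentate and must span two cis positions.
Working through the distinct placements yields 4 geometric isomers: OH cis (3 arrangements, 2 chiral); OH trans.
Of these, 2 lack any improper symmetry element and so occur as enantiomeric pairs, giving 4 + 2 = 6 stereoisomers in total.

2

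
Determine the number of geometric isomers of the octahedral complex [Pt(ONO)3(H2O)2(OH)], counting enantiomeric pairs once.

Working through the distinct placements yields 3 geometric isomers: ONO mer, H2O trans; ONO mer, H2O cis; ONO fac, H2O cis.

3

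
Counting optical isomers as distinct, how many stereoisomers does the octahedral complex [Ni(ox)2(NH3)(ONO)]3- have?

3

An octahedron has six vertices in three trans pairs; every non-trans pair is cis.
Each ox is bidentate and must span two cis positions.
The distinct arrangements are (2 in all): NH3 and ONO mutually trans; NH3 and ONO mutually cis (chiral).
One of these lacks any improper symmetry element and so occurs as an enantiomeric pair, giving 2 + 1 = 3 stereoisomers in total.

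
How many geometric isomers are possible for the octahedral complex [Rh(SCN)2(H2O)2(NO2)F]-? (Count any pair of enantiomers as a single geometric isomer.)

In an octahedral complex each vertex has one trans partner and four cis neighbours.
Systematic placement gives 6 geometric isomers: SCN trans, H2O cis; SCN cis, H2O cis (3 arrangements, 2 chiral); SCN trans, H2O trans; SCN cis, H2O trans.

6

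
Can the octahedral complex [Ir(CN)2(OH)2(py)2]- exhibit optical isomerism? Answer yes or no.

yes

There are 5 geometric isomers: CN trans, OH trans, py trans; CN trans, OH cis, py cis; CN cis, OH cis, py trans; CN cis, OH cis, py cis (chiral); CN cis, OH trans, py cis.
One of these lacks any improper symmetry element and so occurs as an enantiomeric pair, giving 5 + 1 = 6 stereoisomers in total.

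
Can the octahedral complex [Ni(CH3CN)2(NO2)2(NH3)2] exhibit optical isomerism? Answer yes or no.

The six octahedral sites form three mutually perpendicular trans pairs.
There are 5 geometric isomers: CH3CN trans, NO2 trans, NH3 trans; CH3CN trans, NO2 cis, NH3 cis; CH3CN cis, NO2 trans, NH3 cis; CH3CN cis, NO2 cis, NH3 cis (chiral); CH3CN cis, NO2 cis, NH3 trans.
One of these lacks any improper symmetry element and so occurs as an enantiomeric pair, giving 5 + 1 = 6 stereoisomers in total.

yes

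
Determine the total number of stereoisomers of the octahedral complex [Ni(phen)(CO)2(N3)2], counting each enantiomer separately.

The six octahedral sites form three mutually perpendicular trans pairs.
Each phen is bidentate and must span two cis positions.
There are 3 geometric isomers: CO trans, N3 cis; CO cis, N3 cis (chiral); CO cis, N3 trans.
One of these lacks any improper symmetry element and so occurs as an enantiomeric pair, giving 3 + 1 = 4 stereoisomers in total.

4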